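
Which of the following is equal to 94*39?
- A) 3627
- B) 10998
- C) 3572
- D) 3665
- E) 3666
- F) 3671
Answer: E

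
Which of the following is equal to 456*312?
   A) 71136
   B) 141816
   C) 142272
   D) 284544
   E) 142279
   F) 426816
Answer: C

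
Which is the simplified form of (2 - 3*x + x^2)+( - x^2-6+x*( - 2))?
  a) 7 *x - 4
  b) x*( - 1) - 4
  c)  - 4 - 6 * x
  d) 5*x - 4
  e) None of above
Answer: e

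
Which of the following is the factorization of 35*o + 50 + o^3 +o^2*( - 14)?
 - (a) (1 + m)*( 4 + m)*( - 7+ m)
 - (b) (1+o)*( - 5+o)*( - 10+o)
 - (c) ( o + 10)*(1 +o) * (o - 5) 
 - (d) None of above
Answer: b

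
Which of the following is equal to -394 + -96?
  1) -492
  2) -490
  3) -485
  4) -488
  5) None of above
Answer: 2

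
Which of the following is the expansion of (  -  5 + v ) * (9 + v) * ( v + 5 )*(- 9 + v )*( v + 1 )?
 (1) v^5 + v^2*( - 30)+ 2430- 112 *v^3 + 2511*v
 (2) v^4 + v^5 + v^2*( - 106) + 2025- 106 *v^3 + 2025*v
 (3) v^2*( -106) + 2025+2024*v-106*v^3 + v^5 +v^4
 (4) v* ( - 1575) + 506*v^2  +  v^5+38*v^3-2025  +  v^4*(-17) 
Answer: 2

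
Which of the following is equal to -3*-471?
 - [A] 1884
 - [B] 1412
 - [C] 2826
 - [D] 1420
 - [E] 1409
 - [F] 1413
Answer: F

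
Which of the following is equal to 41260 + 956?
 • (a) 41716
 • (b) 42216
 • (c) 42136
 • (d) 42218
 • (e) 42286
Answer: b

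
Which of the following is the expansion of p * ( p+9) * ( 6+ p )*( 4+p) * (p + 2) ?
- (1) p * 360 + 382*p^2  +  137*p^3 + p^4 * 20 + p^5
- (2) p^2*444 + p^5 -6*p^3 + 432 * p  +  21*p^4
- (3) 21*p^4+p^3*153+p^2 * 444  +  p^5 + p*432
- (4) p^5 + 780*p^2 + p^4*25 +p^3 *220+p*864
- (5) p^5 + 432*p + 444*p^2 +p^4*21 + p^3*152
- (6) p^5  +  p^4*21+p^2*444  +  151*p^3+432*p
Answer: 5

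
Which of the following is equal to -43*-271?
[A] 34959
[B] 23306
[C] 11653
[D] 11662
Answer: C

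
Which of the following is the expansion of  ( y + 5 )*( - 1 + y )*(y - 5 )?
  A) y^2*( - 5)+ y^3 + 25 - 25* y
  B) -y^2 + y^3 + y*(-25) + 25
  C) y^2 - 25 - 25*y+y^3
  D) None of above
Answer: B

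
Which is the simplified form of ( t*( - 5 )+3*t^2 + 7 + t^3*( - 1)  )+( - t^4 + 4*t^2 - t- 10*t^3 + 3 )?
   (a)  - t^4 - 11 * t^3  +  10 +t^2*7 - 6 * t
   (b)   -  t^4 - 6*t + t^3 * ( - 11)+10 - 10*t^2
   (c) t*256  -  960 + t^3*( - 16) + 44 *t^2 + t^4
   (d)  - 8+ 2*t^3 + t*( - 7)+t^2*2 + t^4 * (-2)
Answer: a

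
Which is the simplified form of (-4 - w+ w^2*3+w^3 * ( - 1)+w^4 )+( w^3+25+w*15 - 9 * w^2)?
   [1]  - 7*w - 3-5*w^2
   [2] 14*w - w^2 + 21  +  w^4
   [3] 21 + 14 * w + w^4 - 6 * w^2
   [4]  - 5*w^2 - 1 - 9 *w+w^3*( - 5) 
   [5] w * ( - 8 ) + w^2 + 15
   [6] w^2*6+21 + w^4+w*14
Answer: 3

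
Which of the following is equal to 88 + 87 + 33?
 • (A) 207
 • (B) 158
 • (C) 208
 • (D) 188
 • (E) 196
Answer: C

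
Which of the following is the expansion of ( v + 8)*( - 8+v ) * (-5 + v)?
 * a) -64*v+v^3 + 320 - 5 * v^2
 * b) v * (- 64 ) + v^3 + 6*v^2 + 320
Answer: a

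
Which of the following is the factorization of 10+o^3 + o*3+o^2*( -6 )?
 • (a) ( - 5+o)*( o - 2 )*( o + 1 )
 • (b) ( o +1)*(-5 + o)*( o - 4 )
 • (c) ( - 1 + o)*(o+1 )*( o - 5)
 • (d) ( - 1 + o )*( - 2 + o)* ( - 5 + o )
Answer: a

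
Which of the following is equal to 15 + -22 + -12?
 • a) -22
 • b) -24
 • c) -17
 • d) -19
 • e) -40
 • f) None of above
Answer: d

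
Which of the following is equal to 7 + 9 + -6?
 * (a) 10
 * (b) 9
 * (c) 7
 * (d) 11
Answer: a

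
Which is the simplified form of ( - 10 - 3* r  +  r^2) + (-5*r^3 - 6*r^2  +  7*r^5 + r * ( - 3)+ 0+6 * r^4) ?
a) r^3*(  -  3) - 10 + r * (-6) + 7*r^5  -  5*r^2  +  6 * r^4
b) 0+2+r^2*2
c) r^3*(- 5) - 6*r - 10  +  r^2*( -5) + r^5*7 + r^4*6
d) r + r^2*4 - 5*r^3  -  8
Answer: c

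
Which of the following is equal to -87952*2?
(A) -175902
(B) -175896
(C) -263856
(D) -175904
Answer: D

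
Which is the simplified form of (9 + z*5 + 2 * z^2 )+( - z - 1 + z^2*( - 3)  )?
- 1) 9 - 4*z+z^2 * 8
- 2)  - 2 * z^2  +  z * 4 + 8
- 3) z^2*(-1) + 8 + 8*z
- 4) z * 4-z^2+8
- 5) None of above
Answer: 4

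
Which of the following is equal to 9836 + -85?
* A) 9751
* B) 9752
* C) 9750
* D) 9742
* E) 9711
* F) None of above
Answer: A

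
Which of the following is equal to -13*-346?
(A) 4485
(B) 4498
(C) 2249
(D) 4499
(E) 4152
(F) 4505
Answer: B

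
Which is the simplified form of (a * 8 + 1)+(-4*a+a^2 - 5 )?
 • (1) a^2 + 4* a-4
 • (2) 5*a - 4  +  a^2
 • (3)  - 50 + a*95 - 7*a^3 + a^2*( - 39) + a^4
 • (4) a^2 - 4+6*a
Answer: 1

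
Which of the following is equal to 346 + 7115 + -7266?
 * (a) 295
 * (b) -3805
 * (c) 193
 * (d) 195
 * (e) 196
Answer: d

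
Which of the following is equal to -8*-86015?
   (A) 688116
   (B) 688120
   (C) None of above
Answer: B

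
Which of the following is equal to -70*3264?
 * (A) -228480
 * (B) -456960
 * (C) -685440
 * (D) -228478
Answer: A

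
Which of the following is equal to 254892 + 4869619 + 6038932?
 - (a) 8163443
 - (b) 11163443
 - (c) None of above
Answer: b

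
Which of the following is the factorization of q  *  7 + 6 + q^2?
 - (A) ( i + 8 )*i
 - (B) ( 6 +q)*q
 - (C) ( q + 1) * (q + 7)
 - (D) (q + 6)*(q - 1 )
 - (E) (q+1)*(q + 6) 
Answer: E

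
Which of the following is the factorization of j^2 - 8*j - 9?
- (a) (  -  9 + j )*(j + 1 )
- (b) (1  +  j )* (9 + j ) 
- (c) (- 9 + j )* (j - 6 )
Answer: a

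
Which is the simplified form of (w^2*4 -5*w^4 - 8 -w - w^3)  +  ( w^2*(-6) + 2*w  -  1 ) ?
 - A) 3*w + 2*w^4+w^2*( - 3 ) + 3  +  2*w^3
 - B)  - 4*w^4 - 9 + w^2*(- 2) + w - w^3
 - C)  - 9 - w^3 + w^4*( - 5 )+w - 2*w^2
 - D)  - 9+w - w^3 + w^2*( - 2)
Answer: C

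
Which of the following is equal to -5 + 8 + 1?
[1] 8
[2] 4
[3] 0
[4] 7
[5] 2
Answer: 2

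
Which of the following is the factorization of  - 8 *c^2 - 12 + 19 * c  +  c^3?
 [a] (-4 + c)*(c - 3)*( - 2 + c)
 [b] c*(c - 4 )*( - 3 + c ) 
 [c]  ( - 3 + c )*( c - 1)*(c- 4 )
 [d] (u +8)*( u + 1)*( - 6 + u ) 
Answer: c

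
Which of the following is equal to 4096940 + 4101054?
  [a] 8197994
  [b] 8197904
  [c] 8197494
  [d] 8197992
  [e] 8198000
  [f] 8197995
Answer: a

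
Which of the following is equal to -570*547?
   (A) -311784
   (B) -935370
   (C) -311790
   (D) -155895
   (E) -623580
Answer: C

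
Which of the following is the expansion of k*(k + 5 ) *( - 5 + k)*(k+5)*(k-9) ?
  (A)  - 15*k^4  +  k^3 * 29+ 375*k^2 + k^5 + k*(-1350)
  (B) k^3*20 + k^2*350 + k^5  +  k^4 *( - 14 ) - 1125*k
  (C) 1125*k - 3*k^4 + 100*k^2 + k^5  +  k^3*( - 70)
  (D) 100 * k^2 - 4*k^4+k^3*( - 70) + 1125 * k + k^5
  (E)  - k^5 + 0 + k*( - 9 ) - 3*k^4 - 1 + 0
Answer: D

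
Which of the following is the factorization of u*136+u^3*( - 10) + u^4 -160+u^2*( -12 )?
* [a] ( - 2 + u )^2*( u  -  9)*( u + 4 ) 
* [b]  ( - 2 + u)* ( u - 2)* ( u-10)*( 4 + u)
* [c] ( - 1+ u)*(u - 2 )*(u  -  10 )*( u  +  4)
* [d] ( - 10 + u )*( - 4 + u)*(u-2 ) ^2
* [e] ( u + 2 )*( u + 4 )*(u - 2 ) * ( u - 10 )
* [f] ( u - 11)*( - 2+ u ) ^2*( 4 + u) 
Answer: b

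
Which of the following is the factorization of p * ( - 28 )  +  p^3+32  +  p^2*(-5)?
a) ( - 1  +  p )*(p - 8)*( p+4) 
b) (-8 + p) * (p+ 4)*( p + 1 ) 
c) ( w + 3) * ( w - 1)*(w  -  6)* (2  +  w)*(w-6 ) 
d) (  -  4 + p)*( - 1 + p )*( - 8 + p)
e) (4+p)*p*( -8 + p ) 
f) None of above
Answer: a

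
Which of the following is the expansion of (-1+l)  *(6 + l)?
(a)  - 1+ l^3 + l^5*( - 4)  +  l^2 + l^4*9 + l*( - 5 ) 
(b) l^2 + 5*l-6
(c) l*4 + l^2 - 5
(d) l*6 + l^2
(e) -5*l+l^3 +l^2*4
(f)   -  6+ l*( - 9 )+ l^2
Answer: b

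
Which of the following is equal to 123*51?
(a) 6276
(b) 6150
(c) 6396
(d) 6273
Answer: d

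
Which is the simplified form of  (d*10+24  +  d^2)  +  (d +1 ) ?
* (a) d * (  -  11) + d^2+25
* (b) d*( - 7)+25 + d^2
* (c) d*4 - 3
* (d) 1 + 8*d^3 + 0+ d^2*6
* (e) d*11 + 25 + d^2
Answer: e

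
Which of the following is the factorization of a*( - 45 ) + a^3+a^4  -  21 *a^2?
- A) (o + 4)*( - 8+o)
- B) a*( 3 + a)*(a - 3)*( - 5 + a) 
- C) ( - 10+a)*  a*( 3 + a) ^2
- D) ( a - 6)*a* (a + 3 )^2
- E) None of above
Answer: E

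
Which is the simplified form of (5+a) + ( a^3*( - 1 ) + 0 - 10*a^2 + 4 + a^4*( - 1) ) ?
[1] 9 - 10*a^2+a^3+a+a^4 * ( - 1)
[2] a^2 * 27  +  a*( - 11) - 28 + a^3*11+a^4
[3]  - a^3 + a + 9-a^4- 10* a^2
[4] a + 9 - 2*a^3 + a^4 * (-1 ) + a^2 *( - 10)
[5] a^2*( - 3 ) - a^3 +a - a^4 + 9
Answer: 3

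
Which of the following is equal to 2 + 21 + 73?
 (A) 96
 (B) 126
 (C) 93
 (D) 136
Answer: A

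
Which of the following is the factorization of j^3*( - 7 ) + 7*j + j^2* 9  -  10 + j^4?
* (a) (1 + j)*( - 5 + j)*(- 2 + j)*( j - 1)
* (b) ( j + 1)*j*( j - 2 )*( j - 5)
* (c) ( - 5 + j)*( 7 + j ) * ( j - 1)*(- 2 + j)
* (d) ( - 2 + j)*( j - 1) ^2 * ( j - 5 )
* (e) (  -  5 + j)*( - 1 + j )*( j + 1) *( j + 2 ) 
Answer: a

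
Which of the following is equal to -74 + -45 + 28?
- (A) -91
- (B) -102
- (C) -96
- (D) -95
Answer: A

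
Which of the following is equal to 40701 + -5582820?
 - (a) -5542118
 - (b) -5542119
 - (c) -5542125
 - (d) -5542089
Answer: b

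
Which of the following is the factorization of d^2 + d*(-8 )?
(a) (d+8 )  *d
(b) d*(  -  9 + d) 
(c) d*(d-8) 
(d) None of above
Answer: c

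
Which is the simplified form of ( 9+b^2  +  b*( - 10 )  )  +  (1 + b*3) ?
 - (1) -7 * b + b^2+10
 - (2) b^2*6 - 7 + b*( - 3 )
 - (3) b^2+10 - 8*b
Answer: 1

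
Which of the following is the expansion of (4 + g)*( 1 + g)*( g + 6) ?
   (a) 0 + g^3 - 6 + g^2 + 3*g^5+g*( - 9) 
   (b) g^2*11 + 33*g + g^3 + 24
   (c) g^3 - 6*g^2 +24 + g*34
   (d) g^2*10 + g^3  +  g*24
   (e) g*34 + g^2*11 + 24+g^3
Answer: e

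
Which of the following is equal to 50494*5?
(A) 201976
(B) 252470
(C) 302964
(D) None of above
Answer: B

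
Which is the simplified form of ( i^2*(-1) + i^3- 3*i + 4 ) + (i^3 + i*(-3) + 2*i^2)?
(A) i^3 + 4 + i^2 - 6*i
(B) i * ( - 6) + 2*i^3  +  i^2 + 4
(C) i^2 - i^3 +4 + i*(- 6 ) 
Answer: B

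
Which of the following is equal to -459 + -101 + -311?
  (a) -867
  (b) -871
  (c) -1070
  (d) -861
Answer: b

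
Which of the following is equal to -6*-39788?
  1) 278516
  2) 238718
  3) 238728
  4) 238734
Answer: 3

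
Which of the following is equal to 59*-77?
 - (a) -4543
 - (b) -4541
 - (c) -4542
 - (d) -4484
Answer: a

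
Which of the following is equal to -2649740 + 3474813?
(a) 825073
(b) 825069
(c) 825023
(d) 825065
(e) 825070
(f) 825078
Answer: a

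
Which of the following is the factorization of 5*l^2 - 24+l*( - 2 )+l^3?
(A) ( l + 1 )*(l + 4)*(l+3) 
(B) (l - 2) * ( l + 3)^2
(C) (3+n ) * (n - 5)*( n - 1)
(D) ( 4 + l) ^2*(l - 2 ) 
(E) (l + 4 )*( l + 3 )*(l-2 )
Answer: E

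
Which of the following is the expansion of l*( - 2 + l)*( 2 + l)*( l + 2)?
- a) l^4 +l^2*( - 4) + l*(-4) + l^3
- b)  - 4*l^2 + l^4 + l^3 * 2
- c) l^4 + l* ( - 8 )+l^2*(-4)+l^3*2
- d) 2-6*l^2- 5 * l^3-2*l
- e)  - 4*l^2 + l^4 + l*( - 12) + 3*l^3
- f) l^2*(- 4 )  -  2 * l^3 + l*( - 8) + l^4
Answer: c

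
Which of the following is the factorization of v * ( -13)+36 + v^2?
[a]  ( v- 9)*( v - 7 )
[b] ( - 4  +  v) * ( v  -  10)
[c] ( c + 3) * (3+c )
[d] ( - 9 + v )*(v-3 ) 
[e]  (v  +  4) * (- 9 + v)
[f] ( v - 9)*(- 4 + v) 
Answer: f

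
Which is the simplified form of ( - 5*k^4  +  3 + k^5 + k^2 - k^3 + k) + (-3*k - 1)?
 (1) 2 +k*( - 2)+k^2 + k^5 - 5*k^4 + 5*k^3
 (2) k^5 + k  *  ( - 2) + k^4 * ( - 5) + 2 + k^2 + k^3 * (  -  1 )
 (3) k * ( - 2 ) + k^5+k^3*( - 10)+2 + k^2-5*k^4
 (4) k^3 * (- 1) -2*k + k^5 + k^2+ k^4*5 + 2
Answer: 2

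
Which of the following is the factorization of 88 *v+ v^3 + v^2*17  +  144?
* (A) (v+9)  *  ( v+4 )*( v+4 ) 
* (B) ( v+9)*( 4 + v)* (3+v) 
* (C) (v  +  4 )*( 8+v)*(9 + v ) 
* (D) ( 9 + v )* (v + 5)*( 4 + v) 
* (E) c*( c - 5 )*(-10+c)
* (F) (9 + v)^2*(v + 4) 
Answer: A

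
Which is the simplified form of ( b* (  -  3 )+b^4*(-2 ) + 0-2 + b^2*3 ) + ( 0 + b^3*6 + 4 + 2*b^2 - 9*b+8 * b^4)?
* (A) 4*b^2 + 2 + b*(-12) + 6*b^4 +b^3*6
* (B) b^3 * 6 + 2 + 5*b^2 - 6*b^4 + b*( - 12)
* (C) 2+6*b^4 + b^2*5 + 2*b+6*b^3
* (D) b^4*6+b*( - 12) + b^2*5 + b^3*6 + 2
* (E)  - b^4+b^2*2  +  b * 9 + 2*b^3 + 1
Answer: D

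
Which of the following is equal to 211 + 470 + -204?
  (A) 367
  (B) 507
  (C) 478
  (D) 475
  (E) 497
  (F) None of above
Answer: F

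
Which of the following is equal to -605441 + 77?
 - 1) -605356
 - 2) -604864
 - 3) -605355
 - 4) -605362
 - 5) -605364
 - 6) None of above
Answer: 5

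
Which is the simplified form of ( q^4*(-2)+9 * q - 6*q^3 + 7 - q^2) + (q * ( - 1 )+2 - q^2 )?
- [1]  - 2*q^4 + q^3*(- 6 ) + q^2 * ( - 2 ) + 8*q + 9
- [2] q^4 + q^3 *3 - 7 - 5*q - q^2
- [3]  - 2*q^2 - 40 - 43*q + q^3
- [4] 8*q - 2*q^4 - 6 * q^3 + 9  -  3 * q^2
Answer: 1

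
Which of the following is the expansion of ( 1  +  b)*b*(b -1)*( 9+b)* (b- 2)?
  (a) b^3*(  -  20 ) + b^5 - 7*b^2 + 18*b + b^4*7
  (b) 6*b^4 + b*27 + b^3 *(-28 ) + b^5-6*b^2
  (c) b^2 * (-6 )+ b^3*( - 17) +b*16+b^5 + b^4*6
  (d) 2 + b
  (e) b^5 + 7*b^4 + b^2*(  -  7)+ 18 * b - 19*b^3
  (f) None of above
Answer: e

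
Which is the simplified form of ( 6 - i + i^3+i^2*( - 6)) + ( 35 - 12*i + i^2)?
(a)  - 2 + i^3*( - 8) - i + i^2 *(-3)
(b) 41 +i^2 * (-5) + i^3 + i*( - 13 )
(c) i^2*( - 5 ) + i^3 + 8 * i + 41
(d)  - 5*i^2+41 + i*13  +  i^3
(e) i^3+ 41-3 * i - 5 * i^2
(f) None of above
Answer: b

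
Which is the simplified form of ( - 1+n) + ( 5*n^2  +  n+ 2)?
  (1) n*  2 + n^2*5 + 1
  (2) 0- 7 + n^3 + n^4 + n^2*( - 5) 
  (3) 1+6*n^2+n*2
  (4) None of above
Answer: 1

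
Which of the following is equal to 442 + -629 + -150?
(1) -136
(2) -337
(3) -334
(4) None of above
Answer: 2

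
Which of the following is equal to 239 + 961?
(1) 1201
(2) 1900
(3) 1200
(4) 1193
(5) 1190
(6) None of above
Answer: 3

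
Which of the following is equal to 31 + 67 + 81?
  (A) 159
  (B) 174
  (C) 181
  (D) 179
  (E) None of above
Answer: D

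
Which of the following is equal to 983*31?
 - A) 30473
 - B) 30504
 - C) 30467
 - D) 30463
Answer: A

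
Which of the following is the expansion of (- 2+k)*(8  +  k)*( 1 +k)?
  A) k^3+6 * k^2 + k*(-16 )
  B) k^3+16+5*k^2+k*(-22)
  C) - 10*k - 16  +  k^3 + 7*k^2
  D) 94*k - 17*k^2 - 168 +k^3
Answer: C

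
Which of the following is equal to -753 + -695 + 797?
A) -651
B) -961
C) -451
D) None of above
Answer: A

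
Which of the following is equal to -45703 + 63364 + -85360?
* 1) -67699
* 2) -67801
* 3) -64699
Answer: 1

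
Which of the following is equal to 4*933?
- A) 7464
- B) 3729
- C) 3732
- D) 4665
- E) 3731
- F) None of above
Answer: C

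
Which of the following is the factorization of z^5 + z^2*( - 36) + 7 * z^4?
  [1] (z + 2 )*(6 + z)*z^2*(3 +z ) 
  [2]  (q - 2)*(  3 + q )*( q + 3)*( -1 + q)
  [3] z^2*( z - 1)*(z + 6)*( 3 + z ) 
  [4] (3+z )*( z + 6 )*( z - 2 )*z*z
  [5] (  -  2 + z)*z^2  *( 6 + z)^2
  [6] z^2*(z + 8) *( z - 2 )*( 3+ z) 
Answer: 4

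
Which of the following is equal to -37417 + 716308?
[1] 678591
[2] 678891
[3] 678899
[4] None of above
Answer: 2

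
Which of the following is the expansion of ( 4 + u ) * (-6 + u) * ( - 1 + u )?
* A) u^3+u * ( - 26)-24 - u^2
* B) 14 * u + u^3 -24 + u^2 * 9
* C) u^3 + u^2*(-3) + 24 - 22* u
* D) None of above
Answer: C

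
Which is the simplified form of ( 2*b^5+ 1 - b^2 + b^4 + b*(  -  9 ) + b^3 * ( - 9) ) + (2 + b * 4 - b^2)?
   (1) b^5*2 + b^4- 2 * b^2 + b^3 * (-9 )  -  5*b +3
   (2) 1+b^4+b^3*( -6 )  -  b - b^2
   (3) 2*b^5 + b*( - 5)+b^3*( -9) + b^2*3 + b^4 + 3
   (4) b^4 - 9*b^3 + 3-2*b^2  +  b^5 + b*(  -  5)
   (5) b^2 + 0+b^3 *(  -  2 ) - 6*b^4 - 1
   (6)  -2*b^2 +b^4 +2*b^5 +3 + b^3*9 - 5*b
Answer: 1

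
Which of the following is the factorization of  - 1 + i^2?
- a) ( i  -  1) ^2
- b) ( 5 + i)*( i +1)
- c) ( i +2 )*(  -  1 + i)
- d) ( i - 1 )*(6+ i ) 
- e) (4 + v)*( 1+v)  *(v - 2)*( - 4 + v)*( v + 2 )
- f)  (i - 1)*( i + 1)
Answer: f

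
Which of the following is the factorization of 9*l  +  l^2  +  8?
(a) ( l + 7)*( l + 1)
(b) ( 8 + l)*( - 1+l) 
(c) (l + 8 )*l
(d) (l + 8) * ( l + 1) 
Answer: d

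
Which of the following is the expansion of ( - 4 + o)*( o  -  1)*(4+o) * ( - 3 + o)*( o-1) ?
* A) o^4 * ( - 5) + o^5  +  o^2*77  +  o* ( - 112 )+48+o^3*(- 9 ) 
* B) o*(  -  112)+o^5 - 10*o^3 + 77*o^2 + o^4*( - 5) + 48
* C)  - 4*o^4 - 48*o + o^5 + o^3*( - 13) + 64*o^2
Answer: A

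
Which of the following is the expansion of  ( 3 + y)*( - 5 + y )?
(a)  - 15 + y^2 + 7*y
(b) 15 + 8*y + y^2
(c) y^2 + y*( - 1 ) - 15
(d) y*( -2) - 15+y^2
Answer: d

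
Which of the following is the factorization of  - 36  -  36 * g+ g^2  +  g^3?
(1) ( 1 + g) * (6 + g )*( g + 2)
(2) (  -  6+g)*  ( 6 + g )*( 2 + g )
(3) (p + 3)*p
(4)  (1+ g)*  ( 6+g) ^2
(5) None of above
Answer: 5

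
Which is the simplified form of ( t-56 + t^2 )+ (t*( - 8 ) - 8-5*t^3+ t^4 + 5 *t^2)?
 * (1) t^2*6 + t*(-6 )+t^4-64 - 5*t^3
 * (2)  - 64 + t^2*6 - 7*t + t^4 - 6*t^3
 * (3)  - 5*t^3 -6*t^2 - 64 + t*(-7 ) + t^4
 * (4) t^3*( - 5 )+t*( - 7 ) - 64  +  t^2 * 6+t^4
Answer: 4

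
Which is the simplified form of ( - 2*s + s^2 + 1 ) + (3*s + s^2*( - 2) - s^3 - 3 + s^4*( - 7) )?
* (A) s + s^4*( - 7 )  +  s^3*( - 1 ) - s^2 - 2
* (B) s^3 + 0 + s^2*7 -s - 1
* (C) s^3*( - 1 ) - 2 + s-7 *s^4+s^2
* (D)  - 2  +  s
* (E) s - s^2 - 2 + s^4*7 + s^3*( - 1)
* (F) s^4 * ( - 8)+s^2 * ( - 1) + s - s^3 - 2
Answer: A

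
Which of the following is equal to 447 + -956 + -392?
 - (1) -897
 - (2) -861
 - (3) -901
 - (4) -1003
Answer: 3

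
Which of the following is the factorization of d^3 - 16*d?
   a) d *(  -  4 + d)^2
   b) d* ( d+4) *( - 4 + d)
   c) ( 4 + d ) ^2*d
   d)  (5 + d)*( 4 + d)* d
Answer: b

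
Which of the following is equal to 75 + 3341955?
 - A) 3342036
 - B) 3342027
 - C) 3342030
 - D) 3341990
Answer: C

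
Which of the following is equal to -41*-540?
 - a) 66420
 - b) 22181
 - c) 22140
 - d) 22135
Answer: c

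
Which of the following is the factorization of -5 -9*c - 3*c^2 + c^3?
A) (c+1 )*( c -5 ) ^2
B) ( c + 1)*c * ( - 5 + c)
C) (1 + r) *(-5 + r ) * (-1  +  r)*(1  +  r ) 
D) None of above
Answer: D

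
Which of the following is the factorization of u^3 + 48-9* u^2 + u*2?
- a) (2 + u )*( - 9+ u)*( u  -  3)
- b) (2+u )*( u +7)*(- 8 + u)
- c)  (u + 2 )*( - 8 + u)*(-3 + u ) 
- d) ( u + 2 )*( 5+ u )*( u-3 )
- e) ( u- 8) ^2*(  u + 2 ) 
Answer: c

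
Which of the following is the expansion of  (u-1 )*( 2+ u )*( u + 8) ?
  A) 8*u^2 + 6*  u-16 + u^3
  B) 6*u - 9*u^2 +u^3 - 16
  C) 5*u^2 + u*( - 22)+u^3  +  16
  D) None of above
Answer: D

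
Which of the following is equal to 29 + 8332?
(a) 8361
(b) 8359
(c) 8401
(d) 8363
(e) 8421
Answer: a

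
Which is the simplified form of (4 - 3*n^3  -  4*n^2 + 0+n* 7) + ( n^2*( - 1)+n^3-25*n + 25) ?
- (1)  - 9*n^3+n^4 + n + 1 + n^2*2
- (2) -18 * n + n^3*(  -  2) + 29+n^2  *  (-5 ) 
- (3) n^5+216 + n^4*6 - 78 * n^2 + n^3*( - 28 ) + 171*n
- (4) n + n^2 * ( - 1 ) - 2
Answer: 2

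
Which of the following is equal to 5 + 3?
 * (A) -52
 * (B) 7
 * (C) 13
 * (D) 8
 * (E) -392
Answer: D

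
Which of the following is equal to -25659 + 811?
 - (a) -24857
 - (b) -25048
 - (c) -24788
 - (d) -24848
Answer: d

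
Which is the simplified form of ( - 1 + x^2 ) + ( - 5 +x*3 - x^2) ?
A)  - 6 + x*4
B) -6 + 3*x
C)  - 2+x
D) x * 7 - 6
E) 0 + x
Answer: B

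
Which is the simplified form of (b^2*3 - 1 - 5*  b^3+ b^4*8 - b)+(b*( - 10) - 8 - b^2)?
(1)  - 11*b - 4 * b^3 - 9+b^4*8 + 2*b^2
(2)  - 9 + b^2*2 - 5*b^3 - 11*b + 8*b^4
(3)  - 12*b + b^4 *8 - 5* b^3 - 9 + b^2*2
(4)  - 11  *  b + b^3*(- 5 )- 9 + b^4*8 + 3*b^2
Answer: 2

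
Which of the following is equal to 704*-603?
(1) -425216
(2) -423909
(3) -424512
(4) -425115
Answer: 3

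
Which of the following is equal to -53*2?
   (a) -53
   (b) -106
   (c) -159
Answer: b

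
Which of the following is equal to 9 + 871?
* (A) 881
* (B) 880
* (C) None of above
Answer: B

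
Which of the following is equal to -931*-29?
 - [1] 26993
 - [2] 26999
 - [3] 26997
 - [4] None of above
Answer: 2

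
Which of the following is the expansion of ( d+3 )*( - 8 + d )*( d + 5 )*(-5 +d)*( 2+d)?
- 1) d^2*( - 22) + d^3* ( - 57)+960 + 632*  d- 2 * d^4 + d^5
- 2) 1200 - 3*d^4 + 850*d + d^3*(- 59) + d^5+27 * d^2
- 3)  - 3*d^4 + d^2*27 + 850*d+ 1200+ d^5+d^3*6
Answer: 2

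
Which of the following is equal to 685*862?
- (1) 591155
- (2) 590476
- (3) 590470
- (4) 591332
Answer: 3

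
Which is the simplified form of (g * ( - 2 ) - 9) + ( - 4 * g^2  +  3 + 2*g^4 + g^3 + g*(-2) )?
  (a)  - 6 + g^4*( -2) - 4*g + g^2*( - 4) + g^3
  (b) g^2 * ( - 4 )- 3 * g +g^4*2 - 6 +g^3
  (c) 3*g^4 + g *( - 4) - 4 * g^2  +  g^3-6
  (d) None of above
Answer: d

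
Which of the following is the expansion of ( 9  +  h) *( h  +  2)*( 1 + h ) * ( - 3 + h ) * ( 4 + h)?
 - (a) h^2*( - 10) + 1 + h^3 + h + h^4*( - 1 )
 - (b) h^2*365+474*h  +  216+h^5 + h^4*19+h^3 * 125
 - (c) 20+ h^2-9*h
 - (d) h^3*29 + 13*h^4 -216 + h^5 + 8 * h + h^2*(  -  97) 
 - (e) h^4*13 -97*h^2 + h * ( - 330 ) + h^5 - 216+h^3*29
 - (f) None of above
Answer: e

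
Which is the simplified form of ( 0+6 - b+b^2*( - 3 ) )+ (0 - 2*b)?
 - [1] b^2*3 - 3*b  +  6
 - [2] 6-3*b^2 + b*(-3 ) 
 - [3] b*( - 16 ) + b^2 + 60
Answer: 2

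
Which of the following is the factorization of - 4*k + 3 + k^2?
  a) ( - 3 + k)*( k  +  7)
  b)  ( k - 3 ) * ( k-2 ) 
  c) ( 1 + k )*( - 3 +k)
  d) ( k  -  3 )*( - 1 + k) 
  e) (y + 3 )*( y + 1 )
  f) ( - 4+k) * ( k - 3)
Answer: d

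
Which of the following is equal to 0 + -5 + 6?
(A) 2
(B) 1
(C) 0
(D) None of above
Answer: B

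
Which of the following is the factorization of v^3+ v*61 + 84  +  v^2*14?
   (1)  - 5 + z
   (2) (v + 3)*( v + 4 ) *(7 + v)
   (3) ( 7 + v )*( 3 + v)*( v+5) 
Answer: 2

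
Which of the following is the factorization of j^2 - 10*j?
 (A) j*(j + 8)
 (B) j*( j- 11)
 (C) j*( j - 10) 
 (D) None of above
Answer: C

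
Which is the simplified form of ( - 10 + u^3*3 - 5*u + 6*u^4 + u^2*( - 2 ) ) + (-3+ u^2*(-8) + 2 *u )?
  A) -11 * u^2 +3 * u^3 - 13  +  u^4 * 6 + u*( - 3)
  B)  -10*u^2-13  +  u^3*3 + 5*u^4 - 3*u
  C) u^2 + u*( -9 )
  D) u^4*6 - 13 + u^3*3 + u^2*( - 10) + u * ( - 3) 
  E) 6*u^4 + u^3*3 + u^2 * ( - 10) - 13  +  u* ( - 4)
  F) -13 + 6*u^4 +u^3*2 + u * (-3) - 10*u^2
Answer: D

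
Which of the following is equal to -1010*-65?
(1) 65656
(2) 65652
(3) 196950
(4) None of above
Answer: 4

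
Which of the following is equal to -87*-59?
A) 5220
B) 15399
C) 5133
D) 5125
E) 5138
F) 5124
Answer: C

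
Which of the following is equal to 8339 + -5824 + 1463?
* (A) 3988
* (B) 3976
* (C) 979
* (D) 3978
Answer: D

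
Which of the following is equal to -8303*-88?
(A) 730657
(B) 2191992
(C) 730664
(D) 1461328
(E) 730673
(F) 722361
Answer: C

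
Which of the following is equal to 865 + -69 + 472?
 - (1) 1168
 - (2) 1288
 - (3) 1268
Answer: 3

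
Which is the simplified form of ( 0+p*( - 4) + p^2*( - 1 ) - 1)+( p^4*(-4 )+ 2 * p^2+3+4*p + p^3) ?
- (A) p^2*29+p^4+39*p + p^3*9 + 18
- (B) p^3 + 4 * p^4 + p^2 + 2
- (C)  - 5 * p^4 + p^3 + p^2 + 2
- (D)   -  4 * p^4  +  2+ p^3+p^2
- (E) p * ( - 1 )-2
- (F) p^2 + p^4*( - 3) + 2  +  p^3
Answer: D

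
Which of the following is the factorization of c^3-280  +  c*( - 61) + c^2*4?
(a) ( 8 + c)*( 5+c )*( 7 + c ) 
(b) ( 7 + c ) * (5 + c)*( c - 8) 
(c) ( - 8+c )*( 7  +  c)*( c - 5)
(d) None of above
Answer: b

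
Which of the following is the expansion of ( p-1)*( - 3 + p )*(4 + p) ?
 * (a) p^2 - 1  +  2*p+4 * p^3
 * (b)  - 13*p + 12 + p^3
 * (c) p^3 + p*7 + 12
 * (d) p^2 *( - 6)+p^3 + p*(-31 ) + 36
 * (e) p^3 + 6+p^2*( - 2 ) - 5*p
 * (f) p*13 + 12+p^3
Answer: b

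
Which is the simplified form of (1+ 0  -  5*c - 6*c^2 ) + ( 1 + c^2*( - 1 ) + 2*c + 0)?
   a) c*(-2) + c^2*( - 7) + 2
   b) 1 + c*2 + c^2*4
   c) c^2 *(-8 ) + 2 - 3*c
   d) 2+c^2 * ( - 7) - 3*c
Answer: d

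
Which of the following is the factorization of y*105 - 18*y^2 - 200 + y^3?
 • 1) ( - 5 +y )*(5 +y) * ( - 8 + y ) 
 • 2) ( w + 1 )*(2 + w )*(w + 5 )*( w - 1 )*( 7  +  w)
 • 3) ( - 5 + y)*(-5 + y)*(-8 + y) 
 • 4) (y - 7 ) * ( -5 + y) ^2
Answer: 3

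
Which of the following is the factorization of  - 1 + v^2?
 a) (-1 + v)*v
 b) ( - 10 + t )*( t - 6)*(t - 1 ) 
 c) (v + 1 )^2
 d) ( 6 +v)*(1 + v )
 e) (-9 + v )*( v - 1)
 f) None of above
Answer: f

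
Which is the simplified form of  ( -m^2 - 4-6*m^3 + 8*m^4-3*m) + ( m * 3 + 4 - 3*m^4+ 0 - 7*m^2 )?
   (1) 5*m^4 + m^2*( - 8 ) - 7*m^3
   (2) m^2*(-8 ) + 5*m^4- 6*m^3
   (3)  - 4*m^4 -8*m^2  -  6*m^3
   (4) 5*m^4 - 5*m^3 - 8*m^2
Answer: 2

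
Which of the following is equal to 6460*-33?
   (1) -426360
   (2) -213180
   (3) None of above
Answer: 2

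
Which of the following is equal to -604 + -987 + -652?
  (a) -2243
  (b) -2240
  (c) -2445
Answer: a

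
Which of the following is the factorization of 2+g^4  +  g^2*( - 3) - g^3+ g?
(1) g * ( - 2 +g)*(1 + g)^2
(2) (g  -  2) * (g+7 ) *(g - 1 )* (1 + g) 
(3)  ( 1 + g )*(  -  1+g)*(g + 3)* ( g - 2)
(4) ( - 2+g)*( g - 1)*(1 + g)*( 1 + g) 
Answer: 4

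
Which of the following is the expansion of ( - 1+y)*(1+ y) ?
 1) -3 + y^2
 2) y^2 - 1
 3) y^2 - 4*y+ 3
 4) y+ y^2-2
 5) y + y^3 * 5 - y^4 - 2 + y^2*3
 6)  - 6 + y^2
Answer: 2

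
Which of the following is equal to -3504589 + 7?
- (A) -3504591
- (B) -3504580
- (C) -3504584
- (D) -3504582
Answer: D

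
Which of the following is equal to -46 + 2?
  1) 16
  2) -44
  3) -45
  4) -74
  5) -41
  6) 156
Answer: 2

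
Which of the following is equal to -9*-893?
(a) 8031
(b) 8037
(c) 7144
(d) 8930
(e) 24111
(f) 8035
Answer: b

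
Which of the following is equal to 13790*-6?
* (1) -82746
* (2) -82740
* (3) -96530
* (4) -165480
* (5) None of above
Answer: 2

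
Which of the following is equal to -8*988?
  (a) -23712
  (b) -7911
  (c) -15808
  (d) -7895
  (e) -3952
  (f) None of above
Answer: f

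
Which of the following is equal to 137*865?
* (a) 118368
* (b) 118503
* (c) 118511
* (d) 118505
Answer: d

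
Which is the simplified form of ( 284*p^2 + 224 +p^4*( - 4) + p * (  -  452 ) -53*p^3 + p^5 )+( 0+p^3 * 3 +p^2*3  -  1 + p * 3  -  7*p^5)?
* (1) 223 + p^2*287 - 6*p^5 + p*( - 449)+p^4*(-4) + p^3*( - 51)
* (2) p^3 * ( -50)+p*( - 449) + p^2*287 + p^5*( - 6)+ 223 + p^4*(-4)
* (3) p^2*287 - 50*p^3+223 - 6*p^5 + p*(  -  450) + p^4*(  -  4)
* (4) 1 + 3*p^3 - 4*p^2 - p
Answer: 2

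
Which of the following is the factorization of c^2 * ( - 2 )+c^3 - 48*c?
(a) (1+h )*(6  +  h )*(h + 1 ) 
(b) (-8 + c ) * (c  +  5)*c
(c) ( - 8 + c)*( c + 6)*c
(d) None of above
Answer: c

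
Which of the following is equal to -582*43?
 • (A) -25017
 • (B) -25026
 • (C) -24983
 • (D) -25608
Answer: B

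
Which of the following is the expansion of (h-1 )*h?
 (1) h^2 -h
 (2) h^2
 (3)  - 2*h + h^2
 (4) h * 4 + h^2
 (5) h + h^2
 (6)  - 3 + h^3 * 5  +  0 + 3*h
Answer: 1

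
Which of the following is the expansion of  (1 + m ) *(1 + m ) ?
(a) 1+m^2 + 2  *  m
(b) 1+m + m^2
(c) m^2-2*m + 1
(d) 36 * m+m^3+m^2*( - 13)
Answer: a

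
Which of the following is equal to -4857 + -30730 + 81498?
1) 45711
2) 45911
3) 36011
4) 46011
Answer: 2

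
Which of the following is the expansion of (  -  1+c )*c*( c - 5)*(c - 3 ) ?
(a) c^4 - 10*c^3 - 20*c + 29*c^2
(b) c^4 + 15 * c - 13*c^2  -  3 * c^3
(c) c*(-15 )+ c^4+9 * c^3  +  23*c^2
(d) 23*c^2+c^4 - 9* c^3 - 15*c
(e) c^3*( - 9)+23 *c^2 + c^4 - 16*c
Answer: d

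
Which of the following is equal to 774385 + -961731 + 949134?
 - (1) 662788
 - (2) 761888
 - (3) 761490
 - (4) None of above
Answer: 4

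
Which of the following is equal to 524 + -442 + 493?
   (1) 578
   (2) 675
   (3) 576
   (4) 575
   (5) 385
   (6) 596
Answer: 4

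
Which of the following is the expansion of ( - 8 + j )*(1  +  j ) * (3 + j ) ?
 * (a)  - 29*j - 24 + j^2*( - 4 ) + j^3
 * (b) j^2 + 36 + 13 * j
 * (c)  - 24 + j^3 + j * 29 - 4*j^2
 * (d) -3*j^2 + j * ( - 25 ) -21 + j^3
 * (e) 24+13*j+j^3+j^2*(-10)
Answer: a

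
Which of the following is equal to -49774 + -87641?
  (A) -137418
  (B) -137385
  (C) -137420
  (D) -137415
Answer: D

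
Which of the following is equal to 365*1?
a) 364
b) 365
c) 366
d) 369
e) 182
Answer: b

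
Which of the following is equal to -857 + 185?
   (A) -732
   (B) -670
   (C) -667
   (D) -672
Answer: D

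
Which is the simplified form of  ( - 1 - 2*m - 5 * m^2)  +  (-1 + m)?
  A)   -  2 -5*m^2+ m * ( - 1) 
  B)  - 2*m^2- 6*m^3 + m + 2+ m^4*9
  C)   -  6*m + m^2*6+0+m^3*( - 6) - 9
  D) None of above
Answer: A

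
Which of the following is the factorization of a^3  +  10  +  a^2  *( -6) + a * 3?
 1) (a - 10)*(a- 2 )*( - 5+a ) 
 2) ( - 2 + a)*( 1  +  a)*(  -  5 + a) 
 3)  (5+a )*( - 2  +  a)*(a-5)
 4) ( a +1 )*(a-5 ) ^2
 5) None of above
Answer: 2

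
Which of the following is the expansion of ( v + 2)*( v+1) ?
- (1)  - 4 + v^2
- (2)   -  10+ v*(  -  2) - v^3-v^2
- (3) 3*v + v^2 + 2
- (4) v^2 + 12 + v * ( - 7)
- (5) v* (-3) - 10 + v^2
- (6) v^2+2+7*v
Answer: 3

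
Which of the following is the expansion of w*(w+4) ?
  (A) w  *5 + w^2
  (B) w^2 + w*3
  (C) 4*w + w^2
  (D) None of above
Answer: C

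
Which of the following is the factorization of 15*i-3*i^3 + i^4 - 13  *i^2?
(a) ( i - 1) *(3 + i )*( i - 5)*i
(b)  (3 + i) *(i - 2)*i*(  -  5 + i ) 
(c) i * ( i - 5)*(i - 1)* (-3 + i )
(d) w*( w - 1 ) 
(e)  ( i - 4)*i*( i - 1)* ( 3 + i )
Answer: a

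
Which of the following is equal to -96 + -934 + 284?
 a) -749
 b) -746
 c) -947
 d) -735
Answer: b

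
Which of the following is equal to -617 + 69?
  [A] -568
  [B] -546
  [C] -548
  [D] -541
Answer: C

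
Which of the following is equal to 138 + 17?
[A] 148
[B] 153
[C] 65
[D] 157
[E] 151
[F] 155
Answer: F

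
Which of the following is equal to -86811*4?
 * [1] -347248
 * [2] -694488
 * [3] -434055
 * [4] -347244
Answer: 4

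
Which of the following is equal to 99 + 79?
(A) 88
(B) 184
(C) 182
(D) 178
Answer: D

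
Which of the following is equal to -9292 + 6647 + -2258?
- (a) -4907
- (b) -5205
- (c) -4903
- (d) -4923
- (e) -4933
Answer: c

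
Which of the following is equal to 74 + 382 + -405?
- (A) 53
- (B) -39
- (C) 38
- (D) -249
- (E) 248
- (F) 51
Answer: F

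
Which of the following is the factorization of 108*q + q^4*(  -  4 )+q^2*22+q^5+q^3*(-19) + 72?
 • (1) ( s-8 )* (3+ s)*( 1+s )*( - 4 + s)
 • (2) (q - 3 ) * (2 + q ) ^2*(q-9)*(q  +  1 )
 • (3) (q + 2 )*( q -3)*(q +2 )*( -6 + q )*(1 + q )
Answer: 3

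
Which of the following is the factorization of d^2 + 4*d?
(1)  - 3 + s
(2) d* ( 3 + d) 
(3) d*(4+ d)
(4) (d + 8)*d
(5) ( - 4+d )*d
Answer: 3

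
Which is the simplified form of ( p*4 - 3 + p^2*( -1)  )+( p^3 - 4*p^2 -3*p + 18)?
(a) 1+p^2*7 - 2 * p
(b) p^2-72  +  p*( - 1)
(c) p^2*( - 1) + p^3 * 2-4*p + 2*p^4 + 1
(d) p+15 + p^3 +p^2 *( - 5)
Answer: d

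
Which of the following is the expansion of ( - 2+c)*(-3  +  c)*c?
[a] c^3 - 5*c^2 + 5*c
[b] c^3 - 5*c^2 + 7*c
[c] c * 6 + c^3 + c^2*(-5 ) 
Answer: c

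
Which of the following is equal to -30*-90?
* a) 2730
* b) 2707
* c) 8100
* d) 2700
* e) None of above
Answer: d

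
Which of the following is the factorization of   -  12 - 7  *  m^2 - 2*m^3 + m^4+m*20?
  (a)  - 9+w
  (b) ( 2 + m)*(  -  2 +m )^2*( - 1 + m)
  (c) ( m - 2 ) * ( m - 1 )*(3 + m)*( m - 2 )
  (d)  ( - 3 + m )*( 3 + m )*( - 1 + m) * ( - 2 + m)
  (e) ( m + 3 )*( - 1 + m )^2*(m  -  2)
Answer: c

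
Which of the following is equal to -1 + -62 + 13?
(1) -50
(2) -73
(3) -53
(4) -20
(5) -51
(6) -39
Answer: 1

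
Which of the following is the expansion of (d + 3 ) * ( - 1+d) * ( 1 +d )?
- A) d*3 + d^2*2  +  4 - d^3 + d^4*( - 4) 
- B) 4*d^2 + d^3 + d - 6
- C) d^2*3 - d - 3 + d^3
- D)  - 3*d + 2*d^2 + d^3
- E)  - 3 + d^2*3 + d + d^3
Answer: C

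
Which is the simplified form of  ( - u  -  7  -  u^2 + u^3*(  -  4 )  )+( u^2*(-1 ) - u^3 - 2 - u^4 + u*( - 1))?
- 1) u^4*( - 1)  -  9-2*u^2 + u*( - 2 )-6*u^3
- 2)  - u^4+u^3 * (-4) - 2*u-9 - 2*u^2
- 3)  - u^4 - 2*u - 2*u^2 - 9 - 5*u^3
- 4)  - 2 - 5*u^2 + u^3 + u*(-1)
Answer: 3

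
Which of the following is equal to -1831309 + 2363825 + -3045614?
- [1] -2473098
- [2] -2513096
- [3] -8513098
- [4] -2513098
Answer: 4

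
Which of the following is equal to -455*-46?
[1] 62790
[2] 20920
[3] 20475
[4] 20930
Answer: 4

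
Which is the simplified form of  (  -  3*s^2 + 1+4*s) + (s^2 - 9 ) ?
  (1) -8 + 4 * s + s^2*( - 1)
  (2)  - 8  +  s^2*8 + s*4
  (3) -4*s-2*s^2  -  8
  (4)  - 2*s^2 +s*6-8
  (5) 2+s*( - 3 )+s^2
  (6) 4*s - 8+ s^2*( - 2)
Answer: 6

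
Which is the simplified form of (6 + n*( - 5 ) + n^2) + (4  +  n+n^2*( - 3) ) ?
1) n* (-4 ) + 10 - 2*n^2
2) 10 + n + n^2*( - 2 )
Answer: 1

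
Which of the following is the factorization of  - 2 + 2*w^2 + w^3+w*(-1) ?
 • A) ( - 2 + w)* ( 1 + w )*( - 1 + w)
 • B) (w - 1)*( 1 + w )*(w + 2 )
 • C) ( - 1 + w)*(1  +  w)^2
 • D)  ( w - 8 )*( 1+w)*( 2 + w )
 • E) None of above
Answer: B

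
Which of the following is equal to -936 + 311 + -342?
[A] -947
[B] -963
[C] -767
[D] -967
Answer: D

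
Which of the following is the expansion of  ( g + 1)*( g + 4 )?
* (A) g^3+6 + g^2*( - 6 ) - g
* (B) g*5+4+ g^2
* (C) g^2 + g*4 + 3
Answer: B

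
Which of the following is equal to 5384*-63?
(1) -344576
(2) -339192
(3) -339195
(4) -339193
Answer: 2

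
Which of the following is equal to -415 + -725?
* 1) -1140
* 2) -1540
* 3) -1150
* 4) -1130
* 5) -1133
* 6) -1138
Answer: 1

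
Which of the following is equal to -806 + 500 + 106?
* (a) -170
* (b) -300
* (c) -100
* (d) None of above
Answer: d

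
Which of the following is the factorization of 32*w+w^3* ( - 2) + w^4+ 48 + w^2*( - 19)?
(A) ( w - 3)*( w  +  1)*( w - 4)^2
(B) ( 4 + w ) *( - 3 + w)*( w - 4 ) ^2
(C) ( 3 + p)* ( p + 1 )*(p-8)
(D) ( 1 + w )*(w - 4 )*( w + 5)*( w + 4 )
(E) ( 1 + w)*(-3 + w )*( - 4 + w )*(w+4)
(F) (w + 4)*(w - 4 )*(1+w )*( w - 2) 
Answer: E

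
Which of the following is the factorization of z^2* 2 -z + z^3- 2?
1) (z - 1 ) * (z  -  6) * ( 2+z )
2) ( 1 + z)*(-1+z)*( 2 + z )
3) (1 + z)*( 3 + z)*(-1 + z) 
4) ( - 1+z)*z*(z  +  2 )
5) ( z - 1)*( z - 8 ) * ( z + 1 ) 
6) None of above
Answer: 2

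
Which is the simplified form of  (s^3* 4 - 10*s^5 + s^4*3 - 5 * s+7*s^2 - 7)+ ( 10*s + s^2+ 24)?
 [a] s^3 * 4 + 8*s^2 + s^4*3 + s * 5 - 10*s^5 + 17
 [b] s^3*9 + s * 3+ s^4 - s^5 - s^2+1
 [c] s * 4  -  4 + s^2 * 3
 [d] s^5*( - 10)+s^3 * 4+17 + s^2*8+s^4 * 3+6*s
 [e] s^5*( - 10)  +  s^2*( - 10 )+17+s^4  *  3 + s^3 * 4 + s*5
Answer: a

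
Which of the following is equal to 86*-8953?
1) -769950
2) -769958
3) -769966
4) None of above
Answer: 2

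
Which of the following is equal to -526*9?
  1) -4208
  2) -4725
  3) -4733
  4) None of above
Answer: 4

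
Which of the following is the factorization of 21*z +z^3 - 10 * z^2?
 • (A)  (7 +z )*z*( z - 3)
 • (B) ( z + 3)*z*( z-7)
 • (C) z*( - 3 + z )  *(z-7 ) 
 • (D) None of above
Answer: C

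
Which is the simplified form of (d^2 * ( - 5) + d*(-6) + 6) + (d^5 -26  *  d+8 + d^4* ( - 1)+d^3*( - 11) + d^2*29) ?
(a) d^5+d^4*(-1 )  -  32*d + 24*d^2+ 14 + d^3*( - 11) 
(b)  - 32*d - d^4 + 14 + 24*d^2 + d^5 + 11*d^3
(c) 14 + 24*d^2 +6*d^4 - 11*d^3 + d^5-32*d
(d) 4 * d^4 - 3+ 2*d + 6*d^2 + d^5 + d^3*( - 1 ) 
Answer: a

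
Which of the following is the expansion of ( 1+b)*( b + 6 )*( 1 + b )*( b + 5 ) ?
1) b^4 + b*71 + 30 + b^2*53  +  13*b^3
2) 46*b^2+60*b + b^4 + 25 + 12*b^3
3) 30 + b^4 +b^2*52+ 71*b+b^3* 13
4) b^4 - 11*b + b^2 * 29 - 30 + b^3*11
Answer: 1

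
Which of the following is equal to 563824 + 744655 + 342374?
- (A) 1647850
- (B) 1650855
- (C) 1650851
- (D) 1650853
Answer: D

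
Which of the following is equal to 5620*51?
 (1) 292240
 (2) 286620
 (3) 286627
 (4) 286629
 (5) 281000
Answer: 2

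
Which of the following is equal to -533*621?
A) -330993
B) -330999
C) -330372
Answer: A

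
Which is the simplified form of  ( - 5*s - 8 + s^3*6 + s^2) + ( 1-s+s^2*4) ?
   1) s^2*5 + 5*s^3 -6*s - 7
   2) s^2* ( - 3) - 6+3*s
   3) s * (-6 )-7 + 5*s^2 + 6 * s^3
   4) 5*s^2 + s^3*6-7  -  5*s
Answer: 3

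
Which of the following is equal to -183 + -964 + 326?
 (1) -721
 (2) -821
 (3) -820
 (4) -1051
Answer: 2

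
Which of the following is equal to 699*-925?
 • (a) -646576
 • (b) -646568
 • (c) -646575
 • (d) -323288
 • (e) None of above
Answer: c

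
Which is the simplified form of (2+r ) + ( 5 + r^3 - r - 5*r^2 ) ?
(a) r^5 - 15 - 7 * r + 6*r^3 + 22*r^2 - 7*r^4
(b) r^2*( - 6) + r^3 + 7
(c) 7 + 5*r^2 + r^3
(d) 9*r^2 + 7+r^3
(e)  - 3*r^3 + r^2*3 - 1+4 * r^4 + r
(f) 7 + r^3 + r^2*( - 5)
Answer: f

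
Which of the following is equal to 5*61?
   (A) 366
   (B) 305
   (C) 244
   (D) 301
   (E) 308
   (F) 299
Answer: B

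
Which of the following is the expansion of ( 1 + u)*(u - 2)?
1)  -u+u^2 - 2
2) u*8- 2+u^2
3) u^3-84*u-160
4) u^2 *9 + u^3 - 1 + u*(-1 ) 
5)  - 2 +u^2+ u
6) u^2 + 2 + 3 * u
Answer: 1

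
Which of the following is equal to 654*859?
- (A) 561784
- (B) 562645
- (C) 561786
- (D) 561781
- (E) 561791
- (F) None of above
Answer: C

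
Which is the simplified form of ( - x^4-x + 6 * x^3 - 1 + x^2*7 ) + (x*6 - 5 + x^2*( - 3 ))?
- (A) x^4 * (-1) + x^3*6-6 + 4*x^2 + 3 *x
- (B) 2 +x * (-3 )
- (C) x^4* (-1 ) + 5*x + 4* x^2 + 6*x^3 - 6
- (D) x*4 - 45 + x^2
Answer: C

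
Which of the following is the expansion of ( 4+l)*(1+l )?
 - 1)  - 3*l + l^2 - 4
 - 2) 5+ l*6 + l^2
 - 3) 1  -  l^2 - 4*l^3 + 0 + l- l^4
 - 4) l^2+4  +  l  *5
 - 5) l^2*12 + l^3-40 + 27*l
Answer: 4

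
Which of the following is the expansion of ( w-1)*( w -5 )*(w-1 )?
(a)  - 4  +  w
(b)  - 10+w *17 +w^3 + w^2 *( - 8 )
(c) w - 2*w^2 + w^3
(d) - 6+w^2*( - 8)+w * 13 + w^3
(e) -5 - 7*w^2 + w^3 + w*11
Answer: e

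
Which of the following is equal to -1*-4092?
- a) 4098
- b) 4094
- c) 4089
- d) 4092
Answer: d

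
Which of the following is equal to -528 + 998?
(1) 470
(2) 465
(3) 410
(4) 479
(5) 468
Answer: 1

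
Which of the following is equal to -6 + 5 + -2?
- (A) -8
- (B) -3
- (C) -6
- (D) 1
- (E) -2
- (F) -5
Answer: B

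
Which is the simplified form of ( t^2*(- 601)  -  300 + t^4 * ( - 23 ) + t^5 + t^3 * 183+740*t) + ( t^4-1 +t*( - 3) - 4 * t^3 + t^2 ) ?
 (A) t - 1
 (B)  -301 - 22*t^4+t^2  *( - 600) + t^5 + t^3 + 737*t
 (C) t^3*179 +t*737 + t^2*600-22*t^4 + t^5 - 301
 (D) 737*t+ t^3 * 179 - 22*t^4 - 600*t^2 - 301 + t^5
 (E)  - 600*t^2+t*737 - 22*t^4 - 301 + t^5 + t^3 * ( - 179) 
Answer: D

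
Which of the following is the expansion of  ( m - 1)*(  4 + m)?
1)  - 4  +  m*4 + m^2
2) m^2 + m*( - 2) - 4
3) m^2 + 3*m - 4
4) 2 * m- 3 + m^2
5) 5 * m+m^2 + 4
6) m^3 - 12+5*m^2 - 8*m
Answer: 3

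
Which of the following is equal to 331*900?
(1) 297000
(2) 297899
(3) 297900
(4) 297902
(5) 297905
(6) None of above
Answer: 3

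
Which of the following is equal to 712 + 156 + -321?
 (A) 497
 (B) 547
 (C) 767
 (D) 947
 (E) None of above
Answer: B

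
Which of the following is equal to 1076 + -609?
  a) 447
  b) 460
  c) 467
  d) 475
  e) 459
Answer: c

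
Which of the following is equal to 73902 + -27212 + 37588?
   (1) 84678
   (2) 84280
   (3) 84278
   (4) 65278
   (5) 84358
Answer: 3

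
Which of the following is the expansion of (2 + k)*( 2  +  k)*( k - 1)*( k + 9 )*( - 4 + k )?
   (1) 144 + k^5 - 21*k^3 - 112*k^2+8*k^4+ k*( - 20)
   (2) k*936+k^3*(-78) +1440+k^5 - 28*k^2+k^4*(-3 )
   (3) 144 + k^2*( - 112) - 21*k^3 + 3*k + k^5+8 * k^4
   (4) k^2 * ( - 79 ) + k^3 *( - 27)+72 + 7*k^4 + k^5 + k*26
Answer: 1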